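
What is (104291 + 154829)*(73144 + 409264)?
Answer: 125001560960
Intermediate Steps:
(104291 + 154829)*(73144 + 409264) = 259120*482408 = 125001560960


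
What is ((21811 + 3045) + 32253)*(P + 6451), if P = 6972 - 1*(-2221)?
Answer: 893413196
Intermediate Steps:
P = 9193 (P = 6972 + 2221 = 9193)
((21811 + 3045) + 32253)*(P + 6451) = ((21811 + 3045) + 32253)*(9193 + 6451) = (24856 + 32253)*15644 = 57109*15644 = 893413196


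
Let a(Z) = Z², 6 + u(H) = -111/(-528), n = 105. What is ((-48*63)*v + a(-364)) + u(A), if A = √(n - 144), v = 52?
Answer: -4357371/176 ≈ -24758.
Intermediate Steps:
A = I*√39 (A = √(105 - 144) = √(-39) = I*√39 ≈ 6.245*I)
u(H) = -1019/176 (u(H) = -6 - 111/(-528) = -6 - 111*(-1/528) = -6 + 37/176 = -1019/176)
((-48*63)*v + a(-364)) + u(A) = (-48*63*52 + (-364)²) - 1019/176 = (-3024*52 + 132496) - 1019/176 = (-157248 + 132496) - 1019/176 = -24752 - 1019/176 = -4357371/176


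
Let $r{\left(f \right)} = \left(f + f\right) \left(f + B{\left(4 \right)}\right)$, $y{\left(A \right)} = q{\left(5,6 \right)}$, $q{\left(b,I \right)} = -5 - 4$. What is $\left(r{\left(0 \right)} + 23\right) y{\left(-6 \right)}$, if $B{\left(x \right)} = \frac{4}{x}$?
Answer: $-207$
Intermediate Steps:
$q{\left(b,I \right)} = -9$ ($q{\left(b,I \right)} = -5 - 4 = -9$)
$y{\left(A \right)} = -9$
$r{\left(f \right)} = 2 f \left(1 + f\right)$ ($r{\left(f \right)} = \left(f + f\right) \left(f + \frac{4}{4}\right) = 2 f \left(f + 4 \cdot \frac{1}{4}\right) = 2 f \left(f + 1\right) = 2 f \left(1 + f\right)$)
$\left(r{\left(0 \right)} + 23\right) y{\left(-6 \right)} = \left(2 \cdot 0 \left(1 + 0\right) + 23\right) \left(-9\right) = \left(2 \cdot 0 \cdot 1 + 23\right) \left(-9\right) = \left(0 + 23\right) \left(-9\right) = 23 \left(-9\right) = -207$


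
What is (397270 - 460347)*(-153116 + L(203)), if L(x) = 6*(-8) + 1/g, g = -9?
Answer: 86950193729/9 ≈ 9.6611e+9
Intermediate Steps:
L(x) = -433/9 (L(x) = 6*(-8) + 1/(-9) = -48 - ⅑ = -433/9)
(397270 - 460347)*(-153116 + L(203)) = (397270 - 460347)*(-153116 - 433/9) = -63077*(-1378477/9) = 86950193729/9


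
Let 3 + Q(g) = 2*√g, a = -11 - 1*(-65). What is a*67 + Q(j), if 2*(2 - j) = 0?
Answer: 3615 + 2*√2 ≈ 3617.8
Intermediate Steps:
j = 2 (j = 2 - ½*0 = 2 + 0 = 2)
a = 54 (a = -11 + 65 = 54)
Q(g) = -3 + 2*√g
a*67 + Q(j) = 54*67 + (-3 + 2*√2) = 3618 + (-3 + 2*√2) = 3615 + 2*√2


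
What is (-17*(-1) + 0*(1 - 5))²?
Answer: 289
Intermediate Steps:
(-17*(-1) + 0*(1 - 5))² = (17 + 0*(-4))² = (17 + 0)² = 17² = 289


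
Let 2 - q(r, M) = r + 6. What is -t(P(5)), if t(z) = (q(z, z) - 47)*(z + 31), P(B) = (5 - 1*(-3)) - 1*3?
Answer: 2016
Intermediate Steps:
q(r, M) = -4 - r (q(r, M) = 2 - (r + 6) = 2 - (6 + r) = 2 + (-6 - r) = -4 - r)
P(B) = 5 (P(B) = (5 + 3) - 3 = 8 - 3 = 5)
t(z) = (-51 - z)*(31 + z) (t(z) = ((-4 - z) - 47)*(z + 31) = (-51 - z)*(31 + z))
-t(P(5)) = -(-1581 - 1*5² - 82*5) = -(-1581 - 1*25 - 410) = -(-1581 - 25 - 410) = -1*(-2016) = 2016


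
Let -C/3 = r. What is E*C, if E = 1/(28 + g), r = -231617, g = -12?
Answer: 694851/16 ≈ 43428.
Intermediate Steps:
E = 1/16 (E = 1/(28 - 12) = 1/16 ≈ 0.062500)
C = 694851 (C = -3*(-231617) = 694851)
E*C = (1/16)*694851 = 694851/16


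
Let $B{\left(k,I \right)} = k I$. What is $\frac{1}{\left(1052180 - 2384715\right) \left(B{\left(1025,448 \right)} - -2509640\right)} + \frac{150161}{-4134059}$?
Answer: $- \frac{594049410810847459}{16354681396568954600} \approx -0.036323$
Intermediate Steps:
$B{\left(k,I \right)} = I k$
$\frac{1}{\left(1052180 - 2384715\right) \left(B{\left(1025,448 \right)} - -2509640\right)} + \frac{150161}{-4134059} = \frac{1}{\left(1052180 - 2384715\right) \left(448 \cdot 1025 - -2509640\right)} + \frac{150161}{-4134059} = \frac{1}{\left(-1332535\right) \left(459200 + 2509640\right)} + 150161 \left(- \frac{1}{4134059}\right) = - \frac{1}{1332535 \cdot 2968840} - \frac{150161}{4134059} = \left(- \frac{1}{1332535}\right) \frac{1}{2968840} - \frac{150161}{4134059} = - \frac{1}{3956083209400} - \frac{150161}{4134059} = - \frac{594049410810847459}{16354681396568954600}$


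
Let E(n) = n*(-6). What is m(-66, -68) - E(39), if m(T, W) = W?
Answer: 166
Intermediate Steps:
E(n) = -6*n
m(-66, -68) - E(39) = -68 - (-6)*39 = -68 - 1*(-234) = -68 + 234 = 166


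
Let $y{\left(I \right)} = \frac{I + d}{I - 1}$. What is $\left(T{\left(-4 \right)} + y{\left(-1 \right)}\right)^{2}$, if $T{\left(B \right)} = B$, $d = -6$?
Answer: $\frac{1}{4} \approx 0.25$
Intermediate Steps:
$y{\left(I \right)} = \frac{-6 + I}{-1 + I}$ ($y{\left(I \right)} = \frac{I - 6}{I - 1} = \frac{-6 + I}{-1 + I}$)
$\left(T{\left(-4 \right)} + y{\left(-1 \right)}\right)^{2} = \left(-4 + \frac{-6 - 1}{-1 - 1}\right)^{2} = \left(-4 + \frac{1}{-2} \left(-7\right)\right)^{2} = \left(-4 - - \frac{7}{2}\right)^{2} = \left(-4 + \frac{7}{2}\right)^{2} = \left(- \frac{1}{2}\right)^{2} = \frac{1}{4}$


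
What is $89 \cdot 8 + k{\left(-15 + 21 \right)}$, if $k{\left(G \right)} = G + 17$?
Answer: $735$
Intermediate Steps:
$k{\left(G \right)} = 17 + G$
$89 \cdot 8 + k{\left(-15 + 21 \right)} = 89 \cdot 8 + \left(17 + \left(-15 + 21\right)\right) = 712 + \left(17 + 6\right) = 712 + 23 = 735$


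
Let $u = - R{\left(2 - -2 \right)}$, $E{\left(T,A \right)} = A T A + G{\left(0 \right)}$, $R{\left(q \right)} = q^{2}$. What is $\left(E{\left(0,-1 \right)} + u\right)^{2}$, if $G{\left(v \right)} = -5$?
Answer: $441$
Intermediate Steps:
$E{\left(T,A \right)} = -5 + T A^{2}$ ($E{\left(T,A \right)} = A T A - 5 = T A^{2} - 5 = -5 + T A^{2}$)
$u = -16$ ($u = - \left(2 - -2\right)^{2} = - \left(2 + 2\right)^{2} = - 4^{2} = \left(-1\right) 16 = -16$)
$\left(E{\left(0,-1 \right)} + u\right)^{2} = \left(\left(-5 + 0 \left(-1\right)^{2}\right) - 16\right)^{2} = \left(\left(-5 + 0 \cdot 1\right) - 16\right)^{2} = \left(\left(-5 + 0\right) - 16\right)^{2} = \left(-5 - 16\right)^{2} = \left(-21\right)^{2} = 441$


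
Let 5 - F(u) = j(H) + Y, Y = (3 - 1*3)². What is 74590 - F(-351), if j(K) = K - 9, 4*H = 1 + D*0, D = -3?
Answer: 298305/4 ≈ 74576.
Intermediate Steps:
H = ¼ (H = (1 - 3*0)/4 = (1 + 0)/4 = (¼)*1 = ¼ ≈ 0.25000)
j(K) = -9 + K
Y = 0 (Y = (3 - 3)² = 0² = 0)
F(u) = 55/4 (F(u) = 5 - ((-9 + ¼) + 0) = 5 - (-35/4 + 0) = 5 - 1*(-35/4) = 5 + 35/4 = 55/4)
74590 - F(-351) = 74590 - 1*55/4 = 74590 - 55/4 = 298305/4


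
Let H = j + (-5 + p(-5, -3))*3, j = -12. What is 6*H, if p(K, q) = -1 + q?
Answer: -234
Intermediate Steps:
H = -39 (H = -12 + (-5 + (-1 - 3))*3 = -12 + (-5 - 4)*3 = -12 - 9*3 = -12 - 27 = -39)
6*H = 6*(-39) = -234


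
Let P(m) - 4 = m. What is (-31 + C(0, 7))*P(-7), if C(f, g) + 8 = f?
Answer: 117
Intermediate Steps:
C(f, g) = -8 + f
P(m) = 4 + m
(-31 + C(0, 7))*P(-7) = (-31 + (-8 + 0))*(4 - 7) = (-31 - 8)*(-3) = -39*(-3) = 117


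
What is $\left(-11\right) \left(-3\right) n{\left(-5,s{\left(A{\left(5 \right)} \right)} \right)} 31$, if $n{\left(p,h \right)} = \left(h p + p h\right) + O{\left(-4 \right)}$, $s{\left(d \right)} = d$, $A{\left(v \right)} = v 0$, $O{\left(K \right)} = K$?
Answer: $-4092$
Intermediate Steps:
$A{\left(v \right)} = 0$
$n{\left(p,h \right)} = -4 + 2 h p$ ($n{\left(p,h \right)} = \left(h p + p h\right) - 4 = \left(h p + h p\right) - 4 = 2 h p - 4 = -4 + 2 h p$)
$\left(-11\right) \left(-3\right) n{\left(-5,s{\left(A{\left(5 \right)} \right)} \right)} 31 = \left(-11\right) \left(-3\right) \left(-4 + 2 \cdot 0 \left(-5\right)\right) 31 = 33 \left(-4 + 0\right) 31 = 33 \left(-4\right) 31 = \left(-132\right) 31 = -4092$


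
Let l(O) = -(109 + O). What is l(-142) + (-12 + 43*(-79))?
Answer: -3376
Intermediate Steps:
l(O) = -109 - O
l(-142) + (-12 + 43*(-79)) = (-109 - 1*(-142)) + (-12 + 43*(-79)) = (-109 + 142) + (-12 - 3397) = 33 - 3409 = -3376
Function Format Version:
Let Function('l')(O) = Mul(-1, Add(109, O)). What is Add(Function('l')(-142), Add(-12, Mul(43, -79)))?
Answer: -3376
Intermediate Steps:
Function('l')(O) = Add(-109, Mul(-1, O))
Add(Function('l')(-142), Add(-12, Mul(43, -79))) = Add(Add(-109, Mul(-1, -142)), Add(-12, Mul(43, -79))) = Add(Add(-109, 142), Add(-12, -3397)) = Add(33, -3409) = -3376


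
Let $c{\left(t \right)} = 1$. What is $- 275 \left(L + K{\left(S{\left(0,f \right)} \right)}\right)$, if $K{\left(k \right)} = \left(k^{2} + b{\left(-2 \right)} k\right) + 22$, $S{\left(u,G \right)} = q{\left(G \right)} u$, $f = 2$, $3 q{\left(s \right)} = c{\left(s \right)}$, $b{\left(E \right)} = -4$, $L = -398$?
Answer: $103400$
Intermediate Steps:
$q{\left(s \right)} = \frac{1}{3}$ ($q{\left(s \right)} = \frac{1}{3} \cdot 1 = \frac{1}{3}$)
$S{\left(u,G \right)} = \frac{u}{3}$
$K{\left(k \right)} = 22 + k^{2} - 4 k$ ($K{\left(k \right)} = \left(k^{2} - 4 k\right) + 22 = 22 + k^{2} - 4 k$)
$- 275 \left(L + K{\left(S{\left(0,f \right)} \right)}\right) = - 275 \left(-398 + \left(22 + \left(\frac{1}{3} \cdot 0\right)^{2} - 4 \cdot \frac{1}{3} \cdot 0\right)\right) = - 275 \left(-398 + \left(22 + 0^{2} - 0\right)\right) = - 275 \left(-398 + \left(22 + 0 + 0\right)\right) = - 275 \left(-398 + 22\right) = \left(-275\right) \left(-376\right) = 103400$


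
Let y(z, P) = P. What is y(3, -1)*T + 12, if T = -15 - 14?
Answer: 41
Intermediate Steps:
T = -29
y(3, -1)*T + 12 = -1*(-29) + 12 = 29 + 12 = 41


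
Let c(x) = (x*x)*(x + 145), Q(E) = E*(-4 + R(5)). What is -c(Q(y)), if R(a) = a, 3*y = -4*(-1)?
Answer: -7024/27 ≈ -260.15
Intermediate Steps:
y = 4/3 (y = (-4*(-1))/3 = (⅓)*4 = 4/3 ≈ 1.3333)
Q(E) = E (Q(E) = E*(-4 + 5) = E*1 = E)
c(x) = x²*(145 + x)
-c(Q(y)) = -(4/3)²*(145 + 4/3) = -16*439/(9*3) = -1*7024/27 = -7024/27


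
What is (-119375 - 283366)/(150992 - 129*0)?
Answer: -402741/150992 ≈ -2.6673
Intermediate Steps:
(-119375 - 283366)/(150992 - 129*0) = -402741/(150992 + 0) = -402741/150992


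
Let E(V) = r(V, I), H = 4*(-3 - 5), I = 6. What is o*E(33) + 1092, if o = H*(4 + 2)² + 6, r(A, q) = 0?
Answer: 1092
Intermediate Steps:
H = -32 (H = 4*(-8) = -32)
E(V) = 0
o = -1146 (o = -32*(4 + 2)² + 6 = -32*6² + 6 = -32*36 + 6 = -1152 + 6 = -1146)
o*E(33) + 1092 = -1146*0 + 1092 = 0 + 1092 = 1092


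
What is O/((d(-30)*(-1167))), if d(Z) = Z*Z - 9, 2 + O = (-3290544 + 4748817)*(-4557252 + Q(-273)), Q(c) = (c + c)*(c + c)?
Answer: 6210983032130/1039797 ≈ 5.9733e+6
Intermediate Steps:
Q(c) = 4*c² (Q(c) = (2*c)*(2*c) = 4*c²)
O = -6210983032130 (O = -2 + (-3290544 + 4748817)*(-4557252 + 4*(-273)²) = -2 + 1458273*(-4557252 + 4*74529) = -2 + 1458273*(-4557252 + 298116) = -2 + 1458273*(-4259136) = -2 - 6210983032128 = -6210983032130)
d(Z) = -9 + Z² (d(Z) = Z² - 9 = -9 + Z²)
O/((d(-30)*(-1167))) = -6210983032130*(-1/(1167*(-9 + (-30)²))) = -6210983032130*(-1/(1167*(-9 + 900))) = -6210983032130/(891*(-1167)) = -6210983032130/(-1039797) = -6210983032130*(-1/1039797) = 6210983032130/1039797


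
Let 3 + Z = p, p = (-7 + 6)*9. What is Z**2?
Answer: 144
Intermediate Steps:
p = -9 (p = -1*9 = -9)
Z = -12 (Z = -3 - 9 = -12)
Z**2 = (-12)**2 = 144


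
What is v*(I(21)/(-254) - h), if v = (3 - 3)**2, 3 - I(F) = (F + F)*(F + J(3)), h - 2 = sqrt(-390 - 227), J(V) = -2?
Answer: 0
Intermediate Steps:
h = 2 + I*sqrt(617) (h = 2 + sqrt(-390 - 227) = 2 + sqrt(-617) = 2 + I*sqrt(617) ≈ 2.0 + 24.839*I)
I(F) = 3 - 2*F*(-2 + F) (I(F) = 3 - (F + F)*(F - 2) = 3 - 2*F*(-2 + F))
v = 0 (v = 0**2 = 0)
v*(I(21)/(-254) - h) = 0*((3 - 2*21**2 + 4*21)/(-254) - (2 + I*sqrt(617))) = 0*((3 - 2*441 + 84)*(-1/254) + (-2 - I*sqrt(617))) = 0*((3 - 882 + 84)*(-1/254) + (-2 - I*sqrt(617))) = 0*(-795*(-1/254) + (-2 - I*sqrt(617))) = 0*(795/254 + (-2 - I*sqrt(617))) = 0*(287/254 - I*sqrt(617)) = 0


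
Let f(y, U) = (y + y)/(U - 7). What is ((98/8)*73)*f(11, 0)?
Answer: -5621/2 ≈ -2810.5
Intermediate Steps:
f(y, U) = 2*y/(-7 + U) (f(y, U) = (2*y)/(-7 + U) = 2*y/(-7 + U))
((98/8)*73)*f(11, 0) = ((98/8)*73)*(2*11/(-7 + 0)) = ((98*(⅛))*73)*(2*11/(-7)) = ((49/4)*73)*(2*11*(-⅐)) = (3577/4)*(-22/7) = -5621/2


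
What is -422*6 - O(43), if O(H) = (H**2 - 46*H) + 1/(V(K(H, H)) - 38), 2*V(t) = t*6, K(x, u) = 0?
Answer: -91313/38 ≈ -2403.0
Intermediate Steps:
V(t) = 3*t (V(t) = (t*6)/2 = (6*t)/2 = 3*t)
O(H) = -1/38 + H**2 - 46*H (O(H) = (H**2 - 46*H) + 1/(3*0 - 38) = (H**2 - 46*H) + 1/(0 - 38) = (H**2 - 46*H) + 1/(-38) = (H**2 - 46*H) - 1/38 = -1/38 + H**2 - 46*H)
-422*6 - O(43) = -422*6 - (-1/38 + 43**2 - 46*43) = -2532 - (-1/38 + 1849 - 1978) = -2532 - 1*(-4903/38) = -2532 + 4903/38 = -91313/38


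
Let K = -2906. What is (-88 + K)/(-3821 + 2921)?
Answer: 499/150 ≈ 3.3267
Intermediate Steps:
(-88 + K)/(-3821 + 2921) = (-88 - 2906)/(-3821 + 2921) = -2994/(-900) = -2994*(-1/900) = 499/150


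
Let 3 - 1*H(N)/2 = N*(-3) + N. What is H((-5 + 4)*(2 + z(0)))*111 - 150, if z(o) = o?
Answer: -372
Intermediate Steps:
H(N) = 6 + 4*N (H(N) = 6 - 2*(N*(-3) + N) = 6 - 2*(-3*N + N) = 6 - (-4)*N = 6 + 4*N)
H((-5 + 4)*(2 + z(0)))*111 - 150 = (6 + 4*((-5 + 4)*(2 + 0)))*111 - 150 = (6 + 4*(-1*2))*111 - 150 = (6 + 4*(-2))*111 - 150 = (6 - 8)*111 - 150 = -2*111 - 150 = -222 - 150 = -372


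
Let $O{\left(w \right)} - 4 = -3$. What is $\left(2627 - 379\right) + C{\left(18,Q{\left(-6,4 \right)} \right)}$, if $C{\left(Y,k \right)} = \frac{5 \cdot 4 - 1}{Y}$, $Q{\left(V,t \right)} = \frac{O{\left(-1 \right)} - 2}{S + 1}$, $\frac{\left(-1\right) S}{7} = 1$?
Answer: $\frac{40483}{18} \approx 2249.1$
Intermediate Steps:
$S = -7$ ($S = \left(-7\right) 1 = -7$)
$O{\left(w \right)} = 1$ ($O{\left(w \right)} = 4 - 3 = 1$)
$Q{\left(V,t \right)} = \frac{1}{6}$ ($Q{\left(V,t \right)} = \frac{1 - 2}{-7 + 1} = - \frac{1}{-6} = \left(-1\right) \left(- \frac{1}{6}\right) = \frac{1}{6}$)
$C{\left(Y,k \right)} = \frac{19}{Y}$ ($C{\left(Y,k \right)} = \frac{20 - 1}{Y} = \frac{19}{Y}$)
$\left(2627 - 379\right) + C{\left(18,Q{\left(-6,4 \right)} \right)} = \left(2627 - 379\right) + \frac{19}{18} = 2248 + 19 \cdot \frac{1}{18} = 2248 + \frac{19}{18} = \frac{40483}{18}$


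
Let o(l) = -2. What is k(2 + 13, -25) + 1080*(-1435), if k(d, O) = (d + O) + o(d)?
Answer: -1549812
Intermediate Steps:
k(d, O) = -2 + O + d (k(d, O) = (d + O) - 2 = (O + d) - 2 = -2 + O + d)
k(2 + 13, -25) + 1080*(-1435) = (-2 - 25 + (2 + 13)) + 1080*(-1435) = (-2 - 25 + 15) - 1549800 = -12 - 1549800 = -1549812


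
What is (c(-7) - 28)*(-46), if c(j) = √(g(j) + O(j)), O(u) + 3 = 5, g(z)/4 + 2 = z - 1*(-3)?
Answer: 1288 - 46*I*√22 ≈ 1288.0 - 215.76*I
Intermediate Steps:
g(z) = 4 + 4*z (g(z) = -8 + 4*(z - 1*(-3)) = -8 + 4*(z + 3) = -8 + 4*(3 + z) = -8 + (12 + 4*z) = 4 + 4*z)
O(u) = 2 (O(u) = -3 + 5 = 2)
c(j) = √(6 + 4*j) (c(j) = √((4 + 4*j) + 2) = √(6 + 4*j))
(c(-7) - 28)*(-46) = (√(6 + 4*(-7)) - 28)*(-46) = (√(6 - 28) - 28)*(-46) = (√(-22) - 28)*(-46) = (I*√22 - 28)*(-46) = (-28 + I*√22)*(-46) = 1288 - 46*I*√22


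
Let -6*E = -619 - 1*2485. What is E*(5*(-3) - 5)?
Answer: -31040/3 ≈ -10347.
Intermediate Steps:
E = 1552/3 (E = -(-619 - 1*2485)/6 = -(-619 - 2485)/6 = -⅙*(-3104) = 1552/3 ≈ 517.33)
E*(5*(-3) - 5) = 1552*(5*(-3) - 5)/3 = 1552*(-15 - 5)/3 = (1552/3)*(-20) = -31040/3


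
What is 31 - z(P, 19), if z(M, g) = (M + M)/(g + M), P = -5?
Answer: 222/7 ≈ 31.714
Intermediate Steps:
z(M, g) = 2*M/(M + g) (z(M, g) = (2*M)/(M + g) = 2*M/(M + g))
31 - z(P, 19) = 31 - 2*(-5)/(-5 + 19) = 31 - 2*(-5)/14 = 31 - 1*(-5/7) = 31 + 5/7 = 222/7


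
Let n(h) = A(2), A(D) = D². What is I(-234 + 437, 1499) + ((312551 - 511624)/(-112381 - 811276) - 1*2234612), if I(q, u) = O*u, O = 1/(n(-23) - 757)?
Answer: -222029220253018/99359103 ≈ -2.2346e+6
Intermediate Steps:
n(h) = 4 (n(h) = 2² = 4)
O = -1/753 (O = 1/(4 - 757) = 1/(-753) = -1/753 ≈ -0.0013280)
I(q, u) = -u/753
I(-234 + 437, 1499) + ((312551 - 511624)/(-112381 - 811276) - 1*2234612) = -1/753*1499 + ((312551 - 511624)/(-112381 - 811276) - 1*2234612) = -1499/753 + (-199073/(-923657) - 2234612) = -1499/753 + (-199073*(-1/923657) - 2234612) = -1499/753 + (28439/131951 - 2234612) = -1499/753 - 294859259573/131951 = -222029220253018/99359103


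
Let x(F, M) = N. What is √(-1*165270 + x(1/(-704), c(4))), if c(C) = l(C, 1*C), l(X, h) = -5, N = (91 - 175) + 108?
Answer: I*√165246 ≈ 406.5*I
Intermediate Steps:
N = 24 (N = -84 + 108 = 24)
c(C) = -5
x(F, M) = 24
√(-1*165270 + x(1/(-704), c(4))) = √(-1*165270 + 24) = √(-165270 + 24) = √(-165246) = I*√165246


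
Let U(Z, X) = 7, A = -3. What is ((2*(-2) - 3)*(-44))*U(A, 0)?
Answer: 2156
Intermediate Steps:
((2*(-2) - 3)*(-44))*U(A, 0) = ((2*(-2) - 3)*(-44))*7 = ((-4 - 3)*(-44))*7 = -7*(-44)*7 = 308*7 = 2156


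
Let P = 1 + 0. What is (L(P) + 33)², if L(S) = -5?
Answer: 784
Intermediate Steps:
P = 1
(L(P) + 33)² = (-5 + 33)² = 28² = 784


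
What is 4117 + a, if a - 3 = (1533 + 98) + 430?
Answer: 6181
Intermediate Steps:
a = 2064 (a = 3 + ((1533 + 98) + 430) = 3 + (1631 + 430) = 3 + 2061 = 2064)
4117 + a = 4117 + 2064 = 6181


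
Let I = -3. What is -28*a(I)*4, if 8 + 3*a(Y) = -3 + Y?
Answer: 1568/3 ≈ 522.67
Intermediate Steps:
a(Y) = -11/3 + Y/3 (a(Y) = -8/3 + (-3 + Y)/3 = -8/3 + (-1 + Y/3) = -11/3 + Y/3)
-28*a(I)*4 = -28*(-11/3 + (⅓)*(-3))*4 = -28*(-11/3 - 1)*4 = -28*(-14/3)*4 = (392/3)*4 = 1568/3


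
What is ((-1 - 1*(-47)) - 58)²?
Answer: 144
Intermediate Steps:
((-1 - 1*(-47)) - 58)² = ((-1 + 47) - 58)² = (46 - 58)² = (-12)² = 144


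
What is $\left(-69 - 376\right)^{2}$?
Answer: $198025$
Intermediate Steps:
$\left(-69 - 376\right)^{2} = \left(-445\right)^{2} = 198025$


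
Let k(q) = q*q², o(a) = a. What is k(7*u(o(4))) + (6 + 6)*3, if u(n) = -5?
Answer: -42839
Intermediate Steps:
k(q) = q³
k(7*u(o(4))) + (6 + 6)*3 = (7*(-5))³ + (6 + 6)*3 = (-35)³ + 12*3 = -42875 + 36 = -42839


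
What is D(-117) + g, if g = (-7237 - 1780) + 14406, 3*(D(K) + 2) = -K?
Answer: 5426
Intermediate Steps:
D(K) = -2 - K/3 (D(K) = -2 + (-K)/3 = -2 - K/3)
g = 5389 (g = -9017 + 14406 = 5389)
D(-117) + g = (-2 - ⅓*(-117)) + 5389 = (-2 + 39) + 5389 = 37 + 5389 = 5426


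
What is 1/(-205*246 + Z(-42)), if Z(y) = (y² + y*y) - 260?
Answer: -1/47162 ≈ -2.1204e-5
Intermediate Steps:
Z(y) = -260 + 2*y² (Z(y) = (y² + y²) - 260 = 2*y² - 260 = -260 + 2*y²)
1/(-205*246 + Z(-42)) = 1/(-205*246 + (-260 + 2*(-42)²)) = 1/(-50430 + (-260 + 2*1764)) = 1/(-50430 + (-260 + 3528)) = 1/(-50430 + 3268) = 1/(-47162) = -1/47162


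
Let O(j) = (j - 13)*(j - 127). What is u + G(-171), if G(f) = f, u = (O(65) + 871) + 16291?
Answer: 13767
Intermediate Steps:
O(j) = (-127 + j)*(-13 + j) (O(j) = (-13 + j)*(-127 + j) = (-127 + j)*(-13 + j))
u = 13938 (u = ((1651 + 65² - 140*65) + 871) + 16291 = ((1651 + 4225 - 9100) + 871) + 16291 = (-3224 + 871) + 16291 = -2353 + 16291 = 13938)
u + G(-171) = 13938 - 171 = 13767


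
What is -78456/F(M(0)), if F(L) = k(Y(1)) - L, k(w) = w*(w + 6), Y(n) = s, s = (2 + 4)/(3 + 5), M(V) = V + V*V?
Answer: -418432/27 ≈ -15497.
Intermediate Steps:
M(V) = V + V²
s = ¾ (s = 6/8 = 6*(⅛) = ¾ ≈ 0.75000)
Y(n) = ¾
k(w) = w*(6 + w)
F(L) = 81/16 - L (F(L) = 3*(6 + ¾)/4 - L = (¾)*(27/4) - L = 81/16 - L)
-78456/F(M(0)) = -78456/(81/16 - 0*(1 + 0)) = -78456/(81/16 - 0) = -78456/(81/16 - 1*0) = -78456/(81/16 + 0) = -78456/81/16 = -78456*16/81 = -418432/27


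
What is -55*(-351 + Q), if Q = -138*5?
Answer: 57255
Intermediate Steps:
Q = -690
-55*(-351 + Q) = -55*(-351 - 690) = -55*(-1041) = 57255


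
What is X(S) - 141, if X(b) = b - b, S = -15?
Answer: -141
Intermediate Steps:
X(b) = 0
X(S) - 141 = 0 - 141 = -141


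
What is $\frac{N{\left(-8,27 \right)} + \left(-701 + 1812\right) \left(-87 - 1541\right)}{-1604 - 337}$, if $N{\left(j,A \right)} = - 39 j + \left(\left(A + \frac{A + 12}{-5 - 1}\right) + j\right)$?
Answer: $\frac{1205589}{1294} \approx 931.68$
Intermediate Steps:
$N{\left(j,A \right)} = -2 - 38 j + \frac{5 A}{6}$ ($N{\left(j,A \right)} = - 39 j + \left(\left(A + \frac{12 + A}{-6}\right) + j\right) = - 39 j + \left(\left(A + \left(12 + A\right) \left(- \frac{1}{6}\right)\right) + j\right) = - 39 j + \left(\left(A - \left(2 + \frac{A}{6}\right)\right) + j\right) = - 39 j + \left(\left(-2 + \frac{5 A}{6}\right) + j\right) = - 39 j + \left(-2 + j + \frac{5 A}{6}\right) = -2 - 38 j + \frac{5 A}{6}$)
$\frac{N{\left(-8,27 \right)} + \left(-701 + 1812\right) \left(-87 - 1541\right)}{-1604 - 337} = \frac{\left(-2 - -304 + \frac{5}{6} \cdot 27\right) + \left(-701 + 1812\right) \left(-87 - 1541\right)}{-1604 - 337} = \frac{\left(-2 + 304 + \frac{45}{2}\right) + 1111 \left(-1628\right)}{-1941} = \left(\frac{649}{2} - 1808708\right) \left(- \frac{1}{1941}\right) = \left(- \frac{3616767}{2}\right) \left(- \frac{1}{1941}\right) = \frac{1205589}{1294}$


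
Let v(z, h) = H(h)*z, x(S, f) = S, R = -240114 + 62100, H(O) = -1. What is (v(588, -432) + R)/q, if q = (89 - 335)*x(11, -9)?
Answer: 29767/451 ≈ 66.002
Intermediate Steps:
R = -178014
v(z, h) = -z
q = -2706 (q = (89 - 335)*11 = -246*11 = -2706)
(v(588, -432) + R)/q = (-1*588 - 178014)/(-2706) = (-588 - 178014)*(-1/2706) = -178602*(-1/2706) = 29767/451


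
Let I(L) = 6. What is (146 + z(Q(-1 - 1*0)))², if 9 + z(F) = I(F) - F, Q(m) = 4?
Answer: 19321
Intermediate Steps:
z(F) = -3 - F (z(F) = -9 + (6 - F) = -3 - F)
(146 + z(Q(-1 - 1*0)))² = (146 + (-3 - 1*4))² = (146 + (-3 - 4))² = (146 - 7)² = 139² = 19321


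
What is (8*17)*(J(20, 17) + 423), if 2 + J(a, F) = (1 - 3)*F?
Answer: 52632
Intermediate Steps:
J(a, F) = -2 - 2*F (J(a, F) = -2 + (1 - 3)*F = -2 - 2*F)
(8*17)*(J(20, 17) + 423) = (8*17)*((-2 - 2*17) + 423) = 136*((-2 - 34) + 423) = 136*(-36 + 423) = 136*387 = 52632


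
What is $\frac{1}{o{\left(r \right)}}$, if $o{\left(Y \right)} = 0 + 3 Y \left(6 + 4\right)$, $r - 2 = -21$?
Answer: $- \frac{1}{570} \approx -0.0017544$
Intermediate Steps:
$r = -19$ ($r = 2 - 21 = -19$)
$o{\left(Y \right)} = 30 Y$ ($o{\left(Y \right)} = 0 + 3 Y 10 = 0 + 3 \cdot 10 Y = 0 + 30 Y = 30 Y$)
$\frac{1}{o{\left(r \right)}} = \frac{1}{30 \left(-19\right)} = \frac{1}{-570} = - \frac{1}{570}$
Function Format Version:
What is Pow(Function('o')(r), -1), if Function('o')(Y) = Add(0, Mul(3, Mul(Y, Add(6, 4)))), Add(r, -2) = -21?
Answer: Rational(-1, 570) ≈ -0.0017544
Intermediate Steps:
r = -19 (r = Add(2, -21) = -19)
Function('o')(Y) = Mul(30, Y) (Function('o')(Y) = Add(0, Mul(3, Mul(Y, 10))) = Add(0, Mul(3, Mul(10, Y))) = Add(0, Mul(30, Y)) = Mul(30, Y))
Pow(Function('o')(r), -1) = Pow(Mul(30, -19), -1) = Pow(-570, -1) = Rational(-1, 570)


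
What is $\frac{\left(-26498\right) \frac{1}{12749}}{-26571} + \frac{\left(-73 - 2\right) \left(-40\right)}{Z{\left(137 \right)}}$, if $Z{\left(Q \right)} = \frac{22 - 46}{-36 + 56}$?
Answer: $- \frac{846884171002}{338753679} \approx -2500.0$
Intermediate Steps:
$Z{\left(Q \right)} = - \frac{6}{5}$ ($Z{\left(Q \right)} = - \frac{24}{20} = \left(-24\right) \frac{1}{20} = - \frac{6}{5}$)
$\frac{\left(-26498\right) \frac{1}{12749}}{-26571} + \frac{\left(-73 - 2\right) \left(-40\right)}{Z{\left(137 \right)}} = \frac{\left(-26498\right) \frac{1}{12749}}{-26571} + \frac{\left(-73 - 2\right) \left(-40\right)}{- \frac{6}{5}} = \left(-26498\right) \frac{1}{12749} \left(- \frac{1}{26571}\right) + \left(-75\right) \left(-40\right) \left(- \frac{5}{6}\right) = \left(- \frac{26498}{12749}\right) \left(- \frac{1}{26571}\right) + 3000 \left(- \frac{5}{6}\right) = \frac{26498}{338753679} - 2500 = - \frac{846884171002}{338753679}$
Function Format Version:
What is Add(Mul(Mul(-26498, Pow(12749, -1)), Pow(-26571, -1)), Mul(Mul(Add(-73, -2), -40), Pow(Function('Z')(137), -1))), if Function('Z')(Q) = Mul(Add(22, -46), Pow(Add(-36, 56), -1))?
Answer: Rational(-846884171002, 338753679) ≈ -2500.0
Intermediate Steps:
Function('Z')(Q) = Rational(-6, 5) (Function('Z')(Q) = Mul(-24, Pow(20, -1)) = Mul(-24, Rational(1, 20)) = Rational(-6, 5))
Add(Mul(Mul(-26498, Pow(12749, -1)), Pow(-26571, -1)), Mul(Mul(Add(-73, -2), -40), Pow(Function('Z')(137), -1))) = Add(Mul(Mul(-26498, Pow(12749, -1)), Pow(-26571, -1)), Mul(Mul(Add(-73, -2), -40), Pow(Rational(-6, 5), -1))) = Add(Mul(Mul(-26498, Rational(1, 12749)), Rational(-1, 26571)), Mul(Mul(-75, -40), Rational(-5, 6))) = Add(Mul(Rational(-26498, 12749), Rational(-1, 26571)), Mul(3000, Rational(-5, 6))) = Add(Rational(26498, 338753679), -2500) = Rational(-846884171002, 338753679)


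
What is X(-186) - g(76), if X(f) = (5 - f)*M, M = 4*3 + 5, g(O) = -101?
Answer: 3348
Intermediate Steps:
M = 17 (M = 12 + 5 = 17)
X(f) = 85 - 17*f (X(f) = (5 - f)*17 = 85 - 17*f)
X(-186) - g(76) = (85 - 17*(-186)) - 1*(-101) = (85 + 3162) + 101 = 3247 + 101 = 3348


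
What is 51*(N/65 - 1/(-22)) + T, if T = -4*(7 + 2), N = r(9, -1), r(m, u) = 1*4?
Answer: -43677/1430 ≈ -30.543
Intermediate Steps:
r(m, u) = 4
N = 4
T = -36 (T = -4*9 = -36)
51*(N/65 - 1/(-22)) + T = 51*(4/65 - 1/(-22)) - 36 = 51*(4*(1/65) - 1*(-1/22)) - 36 = 51*(4/65 + 1/22) - 36 = 51*(153/1430) - 36 = 7803/1430 - 36 = -43677/1430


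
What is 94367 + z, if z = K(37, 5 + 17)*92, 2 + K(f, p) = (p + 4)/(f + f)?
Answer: 3485967/37 ≈ 94215.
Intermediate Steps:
K(f, p) = -2 + (4 + p)/(2*f) (K(f, p) = -2 + (p + 4)/(f + f) = -2 + (4 + p)/((2*f)) = -2 + (4 + p)*(1/(2*f)) = -2 + (4 + p)/(2*f))
z = -5612/37 (z = ((½)*(4 + (5 + 17) - 4*37)/37)*92 = ((½)*(1/37)*(4 + 22 - 148))*92 = ((½)*(1/37)*(-122))*92 = -61/37*92 = -5612/37 ≈ -151.68)
94367 + z = 94367 - 5612/37 = 3485967/37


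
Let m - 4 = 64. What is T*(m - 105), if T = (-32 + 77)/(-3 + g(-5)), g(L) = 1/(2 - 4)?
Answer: 3330/7 ≈ 475.71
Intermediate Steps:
g(L) = -1/2 (g(L) = 1/(-2) = -1/2)
T = -90/7 (T = (-32 + 77)/(-3 - 1/2) = 45/(-7/2) = 45*(-2/7) = -90/7 ≈ -12.857)
m = 68 (m = 4 + 64 = 68)
T*(m - 105) = -90*(68 - 105)/7 = -90/7*(-37) = 3330/7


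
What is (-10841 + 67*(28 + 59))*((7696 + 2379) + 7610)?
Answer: -88637220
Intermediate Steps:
(-10841 + 67*(28 + 59))*((7696 + 2379) + 7610) = (-10841 + 67*87)*(10075 + 7610) = (-10841 + 5829)*17685 = -5012*17685 = -88637220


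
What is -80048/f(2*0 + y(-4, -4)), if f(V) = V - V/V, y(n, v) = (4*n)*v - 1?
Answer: -40024/31 ≈ -1291.1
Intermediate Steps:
y(n, v) = -1 + 4*n*v (y(n, v) = 4*n*v - 1 = -1 + 4*n*v)
f(V) = -1 + V (f(V) = V - 1*1 = V - 1 = -1 + V)
-80048/f(2*0 + y(-4, -4)) = -80048/(-1 + (2*0 + (-1 + 4*(-4)*(-4)))) = -80048/(-1 + (0 + (-1 + 64))) = -80048/(-1 + (0 + 63)) = -80048/(-1 + 63) = -80048/62 = -80048*1/62 = -40024/31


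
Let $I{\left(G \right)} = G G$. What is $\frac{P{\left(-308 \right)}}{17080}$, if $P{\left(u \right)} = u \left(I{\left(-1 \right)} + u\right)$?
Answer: $\frac{3377}{610} \approx 5.5361$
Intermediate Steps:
$I{\left(G \right)} = G^{2}$
$P{\left(u \right)} = u \left(1 + u\right)$ ($P{\left(u \right)} = u \left(\left(-1\right)^{2} + u\right) = u \left(1 + u\right)$)
$\frac{P{\left(-308 \right)}}{17080} = \frac{\left(-308\right) \left(1 - 308\right)}{17080} = \left(-308\right) \left(-307\right) \frac{1}{17080} = 94556 \cdot \frac{1}{17080} = \frac{3377}{610}$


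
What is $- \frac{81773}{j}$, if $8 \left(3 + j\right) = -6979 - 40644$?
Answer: $\frac{654184}{47647} \approx 13.73$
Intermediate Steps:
$j = - \frac{47647}{8}$ ($j = -3 + \frac{-6979 - 40644}{8} = -3 + \frac{1}{8} \left(-47623\right) = -3 - \frac{47623}{8} = - \frac{47647}{8} \approx -5955.9$)
$- \frac{81773}{j} = - \frac{81773}{- \frac{47647}{8}} = \left(-81773\right) \left(- \frac{8}{47647}\right) = \frac{654184}{47647}$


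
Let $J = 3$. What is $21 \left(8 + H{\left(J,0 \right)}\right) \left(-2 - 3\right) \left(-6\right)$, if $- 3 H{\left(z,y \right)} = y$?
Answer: $5040$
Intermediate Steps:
$H{\left(z,y \right)} = - \frac{y}{3}$
$21 \left(8 + H{\left(J,0 \right)}\right) \left(-2 - 3\right) \left(-6\right) = 21 \left(8 - 0\right) \left(-2 - 3\right) \left(-6\right) = 21 \left(8 + 0\right) \left(-5\right) \left(-6\right) = 21 \cdot 8 \left(-5\right) \left(-6\right) = 21 \left(-40\right) \left(-6\right) = \left(-840\right) \left(-6\right) = 5040$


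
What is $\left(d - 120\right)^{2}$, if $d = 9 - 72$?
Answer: $33489$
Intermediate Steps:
$d = -63$
$\left(d - 120\right)^{2} = \left(-63 - 120\right)^{2} = \left(-183\right)^{2} = 33489$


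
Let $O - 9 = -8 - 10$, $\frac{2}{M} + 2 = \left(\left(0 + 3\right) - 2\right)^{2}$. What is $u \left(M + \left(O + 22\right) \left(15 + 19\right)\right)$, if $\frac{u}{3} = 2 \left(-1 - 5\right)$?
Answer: $-15840$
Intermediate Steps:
$M = -2$ ($M = \frac{2}{-2 + \left(\left(0 + 3\right) - 2\right)^{2}} = \frac{2}{-2 + \left(3 - 2\right)^{2}} = \frac{2}{-2 + 1^{2}} = \frac{2}{-2 + 1} = \frac{2}{-1} = 2 \left(-1\right) = -2$)
$O = -9$ ($O = 9 - 18 = -9$)
$u = -36$ ($u = 3 \cdot 2 \left(-1 - 5\right) = 3 \cdot 2 \left(-6\right) = 3 \left(-12\right) = -36$)
$u \left(M + \left(O + 22\right) \left(15 + 19\right)\right) = - 36 \left(-2 + \left(-9 + 22\right) \left(15 + 19\right)\right) = - 36 \left(-2 + 13 \cdot 34\right) = - 36 \left(-2 + 442\right) = \left(-36\right) 440 = -15840$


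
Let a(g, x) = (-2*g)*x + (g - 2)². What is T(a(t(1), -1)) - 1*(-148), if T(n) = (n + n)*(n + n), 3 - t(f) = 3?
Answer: 212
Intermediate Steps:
t(f) = 0 (t(f) = 3 - 1*3 = 3 - 3 = 0)
a(g, x) = (-2 + g)² - 2*g*x (a(g, x) = -2*g*x + (-2 + g)² = (-2 + g)² - 2*g*x)
T(n) = 4*n² (T(n) = (2*n)*(2*n) = 4*n²)
T(a(t(1), -1)) - 1*(-148) = 4*((-2 + 0)² - 2*0*(-1))² - 1*(-148) = 4*((-2)² + 0)² + 148 = 4*(4 + 0)² + 148 = 4*4² + 148 = 4*16 + 148 = 64 + 148 = 212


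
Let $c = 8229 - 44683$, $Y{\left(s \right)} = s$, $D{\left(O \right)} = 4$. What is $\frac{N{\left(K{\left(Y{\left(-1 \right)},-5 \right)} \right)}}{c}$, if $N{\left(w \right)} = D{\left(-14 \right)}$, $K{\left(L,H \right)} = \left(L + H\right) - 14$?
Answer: $- \frac{2}{18227} \approx -0.00010973$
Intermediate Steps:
$K{\left(L,H \right)} = -14 + H + L$ ($K{\left(L,H \right)} = \left(H + L\right) - 14 = -14 + H + L$)
$N{\left(w \right)} = 4$
$c = -36454$
$\frac{N{\left(K{\left(Y{\left(-1 \right)},-5 \right)} \right)}}{c} = \frac{4}{-36454} = 4 \left(- \frac{1}{36454}\right) = - \frac{2}{18227}$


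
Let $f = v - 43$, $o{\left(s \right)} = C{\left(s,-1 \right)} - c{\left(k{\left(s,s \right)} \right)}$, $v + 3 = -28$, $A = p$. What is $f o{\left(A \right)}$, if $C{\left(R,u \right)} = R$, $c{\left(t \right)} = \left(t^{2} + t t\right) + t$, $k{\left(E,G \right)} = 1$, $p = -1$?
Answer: $296$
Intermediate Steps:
$A = -1$
$v = -31$ ($v = -3 - 28 = -31$)
$c{\left(t \right)} = t + 2 t^{2}$ ($c{\left(t \right)} = \left(t^{2} + t^{2}\right) + t = 2 t^{2} + t = t + 2 t^{2}$)
$o{\left(s \right)} = -3 + s$ ($o{\left(s \right)} = s - 1 \left(1 + 2 \cdot 1\right) = s - 1 \left(1 + 2\right) = s - 1 \cdot 3 = s - 3 = -3 + s$)
$f = -74$ ($f = -31 - 43 = -74$)
$f o{\left(A \right)} = - 74 \left(-3 - 1\right) = \left(-74\right) \left(-4\right) = 296$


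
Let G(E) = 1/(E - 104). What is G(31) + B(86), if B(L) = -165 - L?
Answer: -18324/73 ≈ -251.01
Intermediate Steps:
G(E) = 1/(-104 + E)
G(31) + B(86) = 1/(-104 + 31) + (-165 - 1*86) = 1/(-73) + (-165 - 86) = -1/73 - 251 = -18324/73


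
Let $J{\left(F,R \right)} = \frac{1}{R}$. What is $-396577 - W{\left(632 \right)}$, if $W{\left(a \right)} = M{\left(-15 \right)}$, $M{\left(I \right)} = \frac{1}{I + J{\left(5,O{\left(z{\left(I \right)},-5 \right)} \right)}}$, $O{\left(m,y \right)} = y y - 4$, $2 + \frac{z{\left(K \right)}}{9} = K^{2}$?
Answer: $- \frac{124525157}{314} \approx -3.9658 \cdot 10^{5}$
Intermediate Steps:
$z{\left(K \right)} = -18 + 9 K^{2}$
$O{\left(m,y \right)} = -4 + y^{2}$ ($O{\left(m,y \right)} = y^{2} - 4 = -4 + y^{2}$)
$M{\left(I \right)} = \frac{1}{\frac{1}{21} + I}$ ($M{\left(I \right)} = \frac{1}{I + \frac{1}{-4 + \left(-5\right)^{2}}} = \frac{1}{I + \frac{1}{-4 + 25}} = \frac{1}{I + \frac{1}{21}} = \frac{1}{\frac{1}{21} + I}$)
$W{\left(a \right)} = - \frac{21}{314}$ ($W{\left(a \right)} = \frac{21}{1 + 21 \left(-15\right)} = \frac{21}{1 - 315} = \frac{21}{-314} = 21 \left(- \frac{1}{314}\right) = - \frac{21}{314}$)
$-396577 - W{\left(632 \right)} = -396577 - - \frac{21}{314} = -396577 + \frac{21}{314} = - \frac{124525157}{314}$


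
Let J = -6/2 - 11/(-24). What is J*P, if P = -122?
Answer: 3721/12 ≈ 310.08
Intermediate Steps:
J = -61/24 (J = -6*½ - 11*(-1/24) = -3 + 11/24 = -61/24 ≈ -2.5417)
J*P = -61/24*(-122) = 3721/12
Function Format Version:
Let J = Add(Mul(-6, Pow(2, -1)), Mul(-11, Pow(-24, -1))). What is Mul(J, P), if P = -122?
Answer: Rational(3721, 12) ≈ 310.08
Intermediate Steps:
J = Rational(-61, 24) (J = Add(Mul(-6, Rational(1, 2)), Mul(-11, Rational(-1, 24))) = Add(-3, Rational(11, 24)) = Rational(-61, 24) ≈ -2.5417)
Mul(J, P) = Mul(Rational(-61, 24), -122) = Rational(3721, 12)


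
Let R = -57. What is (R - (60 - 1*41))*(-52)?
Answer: 3952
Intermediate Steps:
(R - (60 - 1*41))*(-52) = (-57 - (60 - 1*41))*(-52) = (-57 - (60 - 41))*(-52) = (-57 - 1*19)*(-52) = (-57 - 19)*(-52) = -76*(-52) = 3952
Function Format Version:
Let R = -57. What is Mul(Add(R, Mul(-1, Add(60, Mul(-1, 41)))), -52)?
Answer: 3952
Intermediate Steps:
Mul(Add(R, Mul(-1, Add(60, Mul(-1, 41)))), -52) = Mul(Add(-57, Mul(-1, Add(60, Mul(-1, 41)))), -52) = Mul(Add(-57, Mul(-1, Add(60, -41))), -52) = Mul(Add(-57, Mul(-1, 19)), -52) = Mul(Add(-57, -19), -52) = Mul(-76, -52) = 3952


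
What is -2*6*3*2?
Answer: -72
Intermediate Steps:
-2*6*3*2 = -36*2 = -2*36 = -72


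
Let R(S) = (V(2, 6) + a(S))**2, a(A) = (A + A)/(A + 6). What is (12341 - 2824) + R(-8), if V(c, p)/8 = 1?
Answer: 9773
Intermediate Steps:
a(A) = 2*A/(6 + A) (a(A) = (2*A)/(6 + A) = 2*A/(6 + A))
V(c, p) = 8 (V(c, p) = 8*1 = 8)
R(S) = (8 + 2*S/(6 + S))**2
(12341 - 2824) + R(-8) = (12341 - 2824) + 4*(24 + 5*(-8))**2/(6 - 8)**2 = 9517 + 4*(24 - 40)**2/(-2)**2 = 9517 + 4*(1/4)*(-16)**2 = 9517 + 4*(1/4)*256 = 9517 + 256 = 9773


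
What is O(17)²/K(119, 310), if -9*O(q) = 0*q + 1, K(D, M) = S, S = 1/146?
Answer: 146/81 ≈ 1.8025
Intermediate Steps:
S = 1/146 ≈ 0.0068493
K(D, M) = 1/146
O(q) = -⅑ (O(q) = -(0*q + 1)/9 = -(0 + 1)/9 = -⅑*1 = -⅑)
O(17)²/K(119, 310) = (-⅑)²/(1/146) = (1/81)*146 = 146/81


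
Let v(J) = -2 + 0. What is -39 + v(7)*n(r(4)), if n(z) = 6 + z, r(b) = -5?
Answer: -41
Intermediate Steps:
v(J) = -2
-39 + v(7)*n(r(4)) = -39 - 2*(6 - 5) = -39 - 2*1 = -39 - 2 = -41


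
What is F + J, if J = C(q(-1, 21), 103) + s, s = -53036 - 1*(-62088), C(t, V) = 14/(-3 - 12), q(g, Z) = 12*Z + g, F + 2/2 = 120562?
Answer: 1944181/15 ≈ 1.2961e+5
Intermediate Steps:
F = 120561 (F = -1 + 120562 = 120561)
q(g, Z) = g + 12*Z
C(t, V) = -14/15 (C(t, V) = 14/(-15) = 14*(-1/15) = -14/15)
s = 9052 (s = -53036 + 62088 = 9052)
J = 135766/15 (J = -14/15 + 9052 = 135766/15 ≈ 9051.1)
F + J = 120561 + 135766/15 = 1944181/15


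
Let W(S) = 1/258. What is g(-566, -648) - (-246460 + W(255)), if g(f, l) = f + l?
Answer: 63273467/258 ≈ 2.4525e+5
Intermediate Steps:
W(S) = 1/258
g(-566, -648) - (-246460 + W(255)) = (-566 - 648) - (-246460 + 1/258) = -1214 - 1*(-63586679/258) = -1214 + 63586679/258 = 63273467/258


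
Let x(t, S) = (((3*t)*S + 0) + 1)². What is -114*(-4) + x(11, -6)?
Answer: 39265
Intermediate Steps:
x(t, S) = (1 + 3*S*t)² (x(t, S) = ((3*S*t + 0) + 1)² = (3*S*t + 1)² = (1 + 3*S*t)²)
-114*(-4) + x(11, -6) = -114*(-4) + (1 + 3*(-6)*11)² = 456 + (1 - 198)² = 456 + (-197)² = 456 + 38809 = 39265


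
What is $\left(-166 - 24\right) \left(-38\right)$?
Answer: $7220$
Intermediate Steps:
$\left(-166 - 24\right) \left(-38\right) = \left(-190\right) \left(-38\right) = 7220$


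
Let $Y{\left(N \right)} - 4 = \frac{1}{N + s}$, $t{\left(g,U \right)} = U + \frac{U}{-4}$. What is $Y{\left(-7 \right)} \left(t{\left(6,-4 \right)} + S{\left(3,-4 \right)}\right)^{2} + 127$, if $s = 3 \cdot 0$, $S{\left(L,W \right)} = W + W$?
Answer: $\frac{4156}{7} \approx 593.71$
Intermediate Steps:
$t{\left(g,U \right)} = \frac{3 U}{4}$ ($t{\left(g,U \right)} = U + U \left(- \frac{1}{4}\right) = U - \frac{U}{4} = \frac{3 U}{4}$)
$S{\left(L,W \right)} = 2 W$
$s = 0$
$Y{\left(N \right)} = 4 + \frac{1}{N}$ ($Y{\left(N \right)} = 4 + \frac{1}{N + 0} = 4 + \frac{1}{N}$)
$Y{\left(-7 \right)} \left(t{\left(6,-4 \right)} + S{\left(3,-4 \right)}\right)^{2} + 127 = \left(4 + \frac{1}{-7}\right) \left(\frac{3}{4} \left(-4\right) + 2 \left(-4\right)\right)^{2} + 127 = \left(4 - \frac{1}{7}\right) \left(-3 - 8\right)^{2} + 127 = \frac{27 \left(-11\right)^{2}}{7} + 127 = \frac{27}{7} \cdot 121 + 127 = \frac{3267}{7} + 127 = \frac{4156}{7}$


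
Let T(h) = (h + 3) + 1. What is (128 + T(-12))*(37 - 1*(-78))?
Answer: 13800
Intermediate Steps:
T(h) = 4 + h (T(h) = (3 + h) + 1 = 4 + h)
(128 + T(-12))*(37 - 1*(-78)) = (128 + (4 - 12))*(37 - 1*(-78)) = (128 - 8)*(37 + 78) = 120*115 = 13800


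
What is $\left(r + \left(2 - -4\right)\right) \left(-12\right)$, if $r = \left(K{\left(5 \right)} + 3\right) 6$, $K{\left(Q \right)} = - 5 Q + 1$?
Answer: $1440$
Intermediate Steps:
$K{\left(Q \right)} = 1 - 5 Q$
$r = -126$ ($r = \left(\left(1 - 25\right) + 3\right) 6 = \left(-24 + 3\right) 6 = \left(-21\right) 6 = -126$)
$\left(r + \left(2 - -4\right)\right) \left(-12\right) = \left(-126 + \left(2 - -4\right)\right) \left(-12\right) = \left(-126 + \left(2 + 4\right)\right) \left(-12\right) = \left(-126 + 6\right) \left(-12\right) = \left(-120\right) \left(-12\right) = 1440$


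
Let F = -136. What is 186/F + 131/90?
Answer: 269/3060 ≈ 0.087909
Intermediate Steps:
186/F + 131/90 = 186/(-136) + 131/90 = 186*(-1/136) + 131*(1/90) = -93/68 + 131/90 = 269/3060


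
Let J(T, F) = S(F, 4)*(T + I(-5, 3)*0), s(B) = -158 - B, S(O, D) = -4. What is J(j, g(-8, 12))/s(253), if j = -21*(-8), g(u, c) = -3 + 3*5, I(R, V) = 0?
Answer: 224/137 ≈ 1.6350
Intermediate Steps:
g(u, c) = 12 (g(u, c) = -3 + 15 = 12)
j = 168
J(T, F) = -4*T (J(T, F) = -4*(T + 0*0) = -4*(T + 0) = -4*T)
J(j, g(-8, 12))/s(253) = (-4*168)/(-158 - 1*253) = -672/(-158 - 253) = -672/(-411) = -672*(-1/411) = 224/137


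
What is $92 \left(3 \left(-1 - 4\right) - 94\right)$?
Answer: $-10028$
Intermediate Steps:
$92 \left(3 \left(-1 - 4\right) - 94\right) = 92 \left(3 \left(-5\right) - 94\right) = 92 \left(-15 - 94\right) = 92 \left(-109\right) = -10028$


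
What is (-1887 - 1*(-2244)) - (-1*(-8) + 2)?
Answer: 347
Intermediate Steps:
(-1887 - 1*(-2244)) - (-1*(-8) + 2) = (-1887 + 2244) - (8 + 2) = 357 - 1*10 = 357 - 10 = 347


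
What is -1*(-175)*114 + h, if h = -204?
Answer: 19746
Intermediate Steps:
-1*(-175)*114 + h = -1*(-175)*114 - 204 = 175*114 - 204 = 19950 - 204 = 19746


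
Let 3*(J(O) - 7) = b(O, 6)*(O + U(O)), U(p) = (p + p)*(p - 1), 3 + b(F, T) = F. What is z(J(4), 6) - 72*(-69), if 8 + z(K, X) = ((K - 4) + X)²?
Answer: 47665/9 ≈ 5296.1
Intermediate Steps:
b(F, T) = -3 + F
U(p) = 2*p*(-1 + p) (U(p) = (2*p)*(-1 + p) = 2*p*(-1 + p))
J(O) = 7 + (-3 + O)*(O + 2*O*(-1 + O))/3 (J(O) = 7 + ((-3 + O)*(O + 2*O*(-1 + O)))/3 = 7 + (-3 + O)*(O + 2*O*(-1 + O))/3)
z(K, X) = -8 + (-4 + K + X)² (z(K, X) = -8 + ((K - 4) + X)² = -8 + ((-4 + K) + X)² = -8 + (-4 + K + X)²)
z(J(4), 6) - 72*(-69) = (-8 + (-4 + (7 + 4 - 7/3*4² + (⅔)*4³) + 6)²) - 72*(-69) = (-8 + (-4 + (7 + 4 - 7/3*16 + (⅔)*64) + 6)²) + 4968 = (-8 + (-4 + (7 + 4 - 112/3 + 128/3) + 6)²) + 4968 = (-8 + (-4 + 49/3 + 6)²) + 4968 = (-8 + (55/3)²) + 4968 = (-8 + 3025/9) + 4968 = 2953/9 + 4968 = 47665/9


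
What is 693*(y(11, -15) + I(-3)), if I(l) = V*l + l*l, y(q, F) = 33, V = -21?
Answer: 72765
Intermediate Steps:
I(l) = l² - 21*l (I(l) = -21*l + l*l = -21*l + l² = l² - 21*l)
693*(y(11, -15) + I(-3)) = 693*(33 - 3*(-21 - 3)) = 693*(33 - 3*(-24)) = 693*(33 + 72) = 693*105 = 72765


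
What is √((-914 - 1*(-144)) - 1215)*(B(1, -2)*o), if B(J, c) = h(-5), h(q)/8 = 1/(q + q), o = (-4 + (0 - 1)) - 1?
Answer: 24*I*√1985/5 ≈ 213.86*I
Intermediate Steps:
o = -6 (o = (-4 - 1) - 1 = -5 - 1 = -6)
h(q) = 4/q (h(q) = 8/(q + q) = 8/((2*q)) = 8*(1/(2*q)) = 4/q)
B(J, c) = -⅘ (B(J, c) = 4/(-5) = 4*(-⅕) = -⅘)
√((-914 - 1*(-144)) - 1215)*(B(1, -2)*o) = √((-914 - 1*(-144)) - 1215)*(-⅘*(-6)) = √((-914 + 144) - 1215)*(24/5) = √(-770 - 1215)*(24/5) = √(-1985)*(24/5) = (I*√1985)*(24/5) = 24*I*√1985/5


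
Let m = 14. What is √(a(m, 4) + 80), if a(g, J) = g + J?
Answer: 7*√2 ≈ 9.8995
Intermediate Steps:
a(g, J) = J + g
√(a(m, 4) + 80) = √((4 + 14) + 80) = √(18 + 80) = √98 = 7*√2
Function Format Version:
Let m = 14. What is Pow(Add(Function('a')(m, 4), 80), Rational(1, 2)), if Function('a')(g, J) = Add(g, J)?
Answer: Mul(7, Pow(2, Rational(1, 2))) ≈ 9.8995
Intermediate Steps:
Function('a')(g, J) = Add(J, g)
Pow(Add(Function('a')(m, 4), 80), Rational(1, 2)) = Pow(Add(Add(4, 14), 80), Rational(1, 2)) = Pow(Add(18, 80), Rational(1, 2)) = Pow(98, Rational(1, 2)) = Mul(7, Pow(2, Rational(1, 2)))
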